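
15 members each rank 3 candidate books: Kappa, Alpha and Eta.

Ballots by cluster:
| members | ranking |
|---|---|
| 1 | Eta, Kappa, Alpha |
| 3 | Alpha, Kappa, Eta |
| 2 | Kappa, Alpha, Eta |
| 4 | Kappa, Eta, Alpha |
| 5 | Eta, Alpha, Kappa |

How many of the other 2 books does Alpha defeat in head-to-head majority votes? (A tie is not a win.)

Alpha against each rival (15 members):
Alpha vs Kappa: 3+5 = 8 for Alpha, 7 for Kappa — Alpha by 8–7.
Alpha vs Eta: 3+2 = 5 for Alpha, 10 for Eta — Eta by 10–5.
Alpha beats Kappa; loses to Eta — 1 pairwise win.

1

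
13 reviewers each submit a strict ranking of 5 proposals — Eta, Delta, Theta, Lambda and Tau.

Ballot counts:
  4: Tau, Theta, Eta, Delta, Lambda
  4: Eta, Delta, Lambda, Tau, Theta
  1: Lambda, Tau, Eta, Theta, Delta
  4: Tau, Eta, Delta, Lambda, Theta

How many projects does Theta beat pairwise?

0

Theta against each rival (13 reviewers):
Theta vs Eta: Eta, 9–4.
Theta vs Delta: Delta, 8–5.
Theta vs Lambda: Lambda, 9–4.
Theta vs Tau: Tau wins 13–0.
Theta beats no one; loses to Eta, Delta, Lambda, Tau — 0 pairwise wins.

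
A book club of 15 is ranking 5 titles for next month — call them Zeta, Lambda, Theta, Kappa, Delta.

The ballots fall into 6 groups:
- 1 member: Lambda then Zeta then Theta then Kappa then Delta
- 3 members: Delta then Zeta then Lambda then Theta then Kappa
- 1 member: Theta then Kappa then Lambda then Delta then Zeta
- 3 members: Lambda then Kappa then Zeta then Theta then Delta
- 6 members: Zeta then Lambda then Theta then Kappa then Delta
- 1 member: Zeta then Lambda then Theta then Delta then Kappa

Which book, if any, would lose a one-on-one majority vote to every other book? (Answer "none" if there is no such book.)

Delta

Head-to-head results (15 members):
Zeta–Lambda: Zeta 10–5.
Zeta vs Theta: Zeta is ranked higher on 1+3+3+6+1 = 14 ballots, Theta on 1. Zeta wins 14–1.
Zeta vs Kappa: Zeta is ranked higher on 1+3+6+1 = 11 ballots, Kappa on 4. Zeta wins 11–4.
Zeta vs Delta: Zeta, 11–4.
Lambda vs Theta: Lambda preferred on 1+3+3+6+1 = 14 ballots; Lambda wins 14–1.
Lambda vs Kappa: Lambda, 14–1.
Lambda–Delta: Lambda 12–3.
Theta vs Kappa: Theta is ranked higher on 1+3+1+6+1 = 12 ballots, Kappa on 3. Theta wins 12–3.
Theta vs Delta: Theta, 12–3.
Kappa vs Delta: Kappa, 11–4.
Delta is beaten in every head-to-head and is the Condorcet loser.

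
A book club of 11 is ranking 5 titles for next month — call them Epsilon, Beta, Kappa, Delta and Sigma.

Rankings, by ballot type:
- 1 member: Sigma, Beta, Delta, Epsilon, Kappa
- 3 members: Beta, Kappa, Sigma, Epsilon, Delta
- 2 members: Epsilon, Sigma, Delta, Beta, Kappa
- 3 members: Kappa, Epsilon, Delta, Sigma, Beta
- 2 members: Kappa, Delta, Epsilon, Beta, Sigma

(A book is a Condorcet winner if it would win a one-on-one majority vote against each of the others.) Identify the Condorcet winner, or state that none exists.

Check each pair by majority over 11 ballots:
Epsilon vs Beta: 7 to 4, Epsilon.
Epsilon vs Kappa: 3 to 8, Kappa.
Epsilon vs Delta: Epsilon preferred on 3+2+3 = 8 ballots; Epsilon wins 8–3.
Epsilon vs Sigma: 2+3+2 = 7 for Epsilon, 4 for Sigma — Epsilon by 7–4.
Beta vs Kappa: Beta preferred on 1+3+2 = 6 ballots; Beta wins 6–5.
Beta vs Delta: Beta preferred on 1+3 = 4 ballots; Delta wins 7–4.
Beta vs Sigma: Beta is ranked higher on 3+2 = 5 ballots, Sigma on 6. Sigma wins 6–5.
Kappa vs Delta: Kappa preferred on 3+3+2 = 8 ballots; Kappa wins 8–3.
Kappa vs Sigma: 3+3+2 = 8 for Kappa, 3 for Sigma — Kappa by 8–3.
Delta vs Sigma: 5 to 6, Sigma.
Every book loses at least once (Epsilon loses to Kappa; Beta loses to Epsilon; Kappa loses to Beta; Delta loses to Epsilon; Sigma loses to Epsilon). The majority relation contains the cycle Epsilon → Beta → Kappa → Epsilon, so there is no Condorcet winner.

none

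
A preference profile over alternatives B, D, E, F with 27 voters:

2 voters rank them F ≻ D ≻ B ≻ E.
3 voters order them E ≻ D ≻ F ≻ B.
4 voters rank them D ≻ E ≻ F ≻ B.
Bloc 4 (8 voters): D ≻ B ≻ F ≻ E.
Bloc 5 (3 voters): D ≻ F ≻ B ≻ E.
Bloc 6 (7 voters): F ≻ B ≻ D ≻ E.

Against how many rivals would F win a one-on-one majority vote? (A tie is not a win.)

F against each rival (27 voters):
F vs B: 2+3+4+3+7 = 19 for F, 8 for B — F by 19–8.
F vs D: F is ranked higher on 2+7 = 9 ballots, D on 18. D wins 18–9.
F vs E: 2+8+3+7 = 20 for F, 7 for E — F by 20–7.
F beats B, E; loses to D — 2 pairwise wins.

2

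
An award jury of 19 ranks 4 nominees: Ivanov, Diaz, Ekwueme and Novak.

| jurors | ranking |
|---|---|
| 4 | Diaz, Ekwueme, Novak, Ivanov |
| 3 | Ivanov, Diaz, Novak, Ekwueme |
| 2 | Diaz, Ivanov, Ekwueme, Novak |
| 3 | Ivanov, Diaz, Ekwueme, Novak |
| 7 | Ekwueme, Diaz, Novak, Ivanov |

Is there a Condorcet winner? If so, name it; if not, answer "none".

Diaz

Head-to-head results (19 jurors):
Ivanov vs Diaz: 3+3 = 6 for Ivanov, 13 for Diaz — Diaz by 13–6.
Ivanov vs Ekwueme: 3+2+3 = 8 for Ivanov, 11 for Ekwueme — Ekwueme by 11–8.
Ivanov vs Novak: Ivanov preferred on 3+2+3 = 8 ballots; Novak wins 11–8.
Diaz vs Ekwueme: Diaz is ranked higher on 4+3+2+3 = 12 ballots, Ekwueme on 7. Diaz wins 12–7.
Diaz vs Novak: 4+3+2+3+7 = 19 for Diaz, 0 for Novak — Diaz by 19–0.
Ekwueme vs Novak: Ekwueme is ranked higher on 4+2+3+7 = 16 ballots, Novak on 3. Ekwueme wins 16–3.
Only Diaz has no losses; Diaz is the Condorcet winner.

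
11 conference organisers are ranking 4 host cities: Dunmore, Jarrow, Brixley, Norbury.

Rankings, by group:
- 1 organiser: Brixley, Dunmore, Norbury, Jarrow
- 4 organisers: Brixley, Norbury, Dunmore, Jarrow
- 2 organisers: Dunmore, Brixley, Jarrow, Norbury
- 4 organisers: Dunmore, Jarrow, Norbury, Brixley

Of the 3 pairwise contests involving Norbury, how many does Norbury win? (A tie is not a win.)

Norbury against each rival (11 organisers):
Norbury vs Dunmore: Dunmore wins 7–4.
Norbury vs Jarrow: Norbury is ranked higher on 1+4 = 5 ballots, Jarrow on 6. Jarrow wins 6–5.
Norbury vs Brixley: Norbury is ranked higher on 4 ballots, Brixley on 7. Brixley wins 7–4.
Norbury beats no one; loses to Dunmore, Jarrow, Brixley — 0 pairwise wins.

0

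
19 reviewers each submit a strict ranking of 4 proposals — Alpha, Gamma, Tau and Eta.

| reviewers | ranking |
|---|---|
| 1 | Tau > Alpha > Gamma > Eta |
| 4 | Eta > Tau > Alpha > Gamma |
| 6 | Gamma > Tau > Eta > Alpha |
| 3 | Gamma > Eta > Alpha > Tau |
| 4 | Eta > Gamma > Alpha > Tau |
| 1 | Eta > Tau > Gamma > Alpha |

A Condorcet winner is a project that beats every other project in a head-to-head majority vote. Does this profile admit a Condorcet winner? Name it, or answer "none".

Head-to-head results (19 reviewers):
Alpha vs Gamma: Gamma, 14–5.
Alpha vs Tau: Tau, 12–7.
Alpha vs Eta: Eta wins 18–1.
Gamma vs Tau: Gamma wins 13–6.
Gamma vs Eta: Gamma wins 10–9.
Tau vs Eta: Eta wins 12–7.
Gamma wins every pairwise contest, so Gamma is the Condorcet winner.

Gamma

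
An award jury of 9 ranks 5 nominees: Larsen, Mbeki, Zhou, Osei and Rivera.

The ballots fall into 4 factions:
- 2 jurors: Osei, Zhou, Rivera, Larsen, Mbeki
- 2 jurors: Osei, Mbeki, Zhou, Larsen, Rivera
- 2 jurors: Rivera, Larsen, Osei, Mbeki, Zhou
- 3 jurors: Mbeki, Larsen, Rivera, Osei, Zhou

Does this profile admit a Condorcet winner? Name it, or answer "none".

none

Check each pair by majority over 9 ballots:
Larsen vs Mbeki: Larsen preferred on 2+2 = 4 ballots; Mbeki wins 5–4.
Larsen vs Zhou: Larsen preferred on 2+3 = 5 ballots; Larsen wins 5–4.
Larsen vs Osei: Larsen is ranked higher on 2+3 = 5 ballots, Osei on 4. Larsen wins 5–4.
Larsen vs Rivera: Larsen preferred on 2+3 = 5 ballots; Larsen wins 5–4.
Mbeki vs Zhou: Mbeki is ranked higher on 2+2+3 = 7 ballots, Zhou on 2. Mbeki wins 7–2.
Mbeki vs Osei: 3 for Mbeki, 6 for Osei — Osei by 6–3.
Mbeki vs Rivera: 5 to 4, Mbeki.
Zhou vs Osei: 0 for Zhou, 9 for Osei — Osei by 9–0.
Zhou vs Rivera: Zhou preferred on 2+2 = 4 ballots; Rivera wins 5–4.
Osei vs Rivera: 4 to 5, Rivera.
No nominee is unbeaten: Larsen loses to Mbeki; Mbeki loses to Osei; Zhou loses to Larsen; Osei loses to Larsen; Rivera loses to Larsen. In particular Larsen > Osei > Mbeki > Larsen is a majority cycle — no Condorcet winner exists.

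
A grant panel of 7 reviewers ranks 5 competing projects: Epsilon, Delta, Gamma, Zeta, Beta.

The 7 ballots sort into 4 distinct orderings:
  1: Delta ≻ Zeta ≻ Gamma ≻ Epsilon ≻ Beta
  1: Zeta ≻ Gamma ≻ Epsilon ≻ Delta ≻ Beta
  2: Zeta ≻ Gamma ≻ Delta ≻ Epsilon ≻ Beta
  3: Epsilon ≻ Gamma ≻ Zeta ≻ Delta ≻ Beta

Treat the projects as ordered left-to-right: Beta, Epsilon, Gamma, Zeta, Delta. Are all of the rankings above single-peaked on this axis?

Axis positions: Beta=1, Epsilon=2, Gamma=3, Zeta=4, Delta=5.
Ballot type 1 (peak Delta at position 5): ranking walks positions 5-4-3-2-1, expanding outward from the peak — single-peaked.
Ballot type 2 (peak Zeta at position 4): ranking walks positions 4-3-2-5-1, expanding outward from the peak — single-peaked.
Ballot type 3 (peak Zeta at position 4): ranking walks positions 4-3-5-2-1, expanding outward from the peak — single-peaked.
Ballot type 4 (peak Epsilon at position 2): ranking walks positions 2-3-4-5-1, expanding outward from the peak — single-peaked.
Every ranking is single-peaked on this axis.

yes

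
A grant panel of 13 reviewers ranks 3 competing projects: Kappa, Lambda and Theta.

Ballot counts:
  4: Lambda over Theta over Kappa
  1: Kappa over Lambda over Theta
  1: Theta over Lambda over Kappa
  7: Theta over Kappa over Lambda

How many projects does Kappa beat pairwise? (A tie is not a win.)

Kappa against each rival (13 reviewers):
Kappa vs Lambda: Kappa is ranked higher on 1+7 = 8 ballots, Lambda on 5. Kappa wins 8–5.
Kappa vs Theta: 1 to 12, Theta.
Kappa beats Lambda; loses to Theta — 1 pairwise win.

1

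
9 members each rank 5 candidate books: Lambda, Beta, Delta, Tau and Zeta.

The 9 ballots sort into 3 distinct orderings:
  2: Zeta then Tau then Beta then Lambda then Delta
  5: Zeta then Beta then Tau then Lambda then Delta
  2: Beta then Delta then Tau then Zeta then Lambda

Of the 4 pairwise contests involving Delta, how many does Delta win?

Delta against each rival (9 members):
Delta vs Lambda: 2 for Delta, 7 for Lambda — Lambda by 7–2.
Delta vs Beta: 0 to 9, Beta.
Delta vs Tau: 2 for Delta, 7 for Tau — Tau by 7–2.
Delta vs Zeta: Delta is ranked higher on 2 ballots, Zeta on 7. Zeta wins 7–2.
Delta beats no one; loses to Lambda, Beta, Tau, Zeta — 0 pairwise wins.

0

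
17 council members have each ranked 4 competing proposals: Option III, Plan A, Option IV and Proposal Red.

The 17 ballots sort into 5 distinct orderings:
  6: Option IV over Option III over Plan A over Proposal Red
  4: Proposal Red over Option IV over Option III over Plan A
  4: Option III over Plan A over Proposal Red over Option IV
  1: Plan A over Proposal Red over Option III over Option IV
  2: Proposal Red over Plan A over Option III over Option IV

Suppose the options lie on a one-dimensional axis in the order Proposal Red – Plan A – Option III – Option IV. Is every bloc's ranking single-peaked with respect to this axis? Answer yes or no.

no

Axis positions: Proposal Red=1, Plan A=2, Option III=3, Option IV=4.
Bloc 1 (peak Option IV at position 4): ranking walks positions 4-3-2-1, expanding outward from the peak — single-peaked.
Bloc 2: ranking walks positions 1-4-3-2; Option IV is ranked above Plan A even though Plan A lies between Option IV and the peak Proposal Red on the axis — preferences dip and rise again. Not single-peaked.
Bloc 3 (peak Option III at position 3): ranking walks positions 3-2-1-4, expanding outward from the peak — single-peaked.
Bloc 4 (peak Plan A at position 2): ranking walks positions 2-1-3-4, expanding outward from the peak — single-peaked.
Bloc 5 (peak Proposal Red at position 1): ranking walks positions 1-2-3-4, expanding outward from the peak — single-peaked.
Bloc 2 violates single-peakedness, so the profile is not single-peaked on this axis.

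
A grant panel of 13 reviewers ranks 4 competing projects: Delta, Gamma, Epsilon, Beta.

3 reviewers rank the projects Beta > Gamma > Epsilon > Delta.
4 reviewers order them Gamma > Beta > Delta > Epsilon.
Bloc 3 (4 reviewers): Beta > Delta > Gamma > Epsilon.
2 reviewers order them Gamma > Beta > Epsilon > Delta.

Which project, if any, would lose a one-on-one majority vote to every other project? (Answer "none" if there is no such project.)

Pairwise majorities:
Delta vs Gamma: Gamma wins 9–4.
Delta vs Epsilon: Delta wins 8–5.
Delta vs Beta: Beta, 13–0.
Gamma vs Epsilon: Gamma is ranked higher on 3+4+4+2 = 13 ballots, Epsilon on 0. Gamma wins 13–0.
Gamma vs Beta: Gamma is ranked higher on 4+2 = 6 ballots, Beta on 7. Beta wins 7–6.
Epsilon vs Beta: Beta, 13–0.
Epsilon is beaten in every head-to-head and is the Condorcet loser.

Epsilon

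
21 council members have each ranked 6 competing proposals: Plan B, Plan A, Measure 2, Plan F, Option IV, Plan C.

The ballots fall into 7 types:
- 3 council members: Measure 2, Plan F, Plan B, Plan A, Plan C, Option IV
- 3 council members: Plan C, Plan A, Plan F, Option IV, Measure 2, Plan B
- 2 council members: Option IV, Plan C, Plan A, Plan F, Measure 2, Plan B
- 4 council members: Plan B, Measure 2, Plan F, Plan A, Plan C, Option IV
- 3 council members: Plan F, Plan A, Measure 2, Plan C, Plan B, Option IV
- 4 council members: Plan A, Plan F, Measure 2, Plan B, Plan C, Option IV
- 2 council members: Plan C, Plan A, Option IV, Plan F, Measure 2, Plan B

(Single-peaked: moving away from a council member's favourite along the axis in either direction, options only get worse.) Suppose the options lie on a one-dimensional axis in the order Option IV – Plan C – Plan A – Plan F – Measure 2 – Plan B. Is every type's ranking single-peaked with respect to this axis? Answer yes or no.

Axis positions: Option IV=1, Plan C=2, Plan A=3, Plan F=4, Measure 2=5, Plan B=6.
Type 1 (peak Measure 2 at position 5): ranking walks positions 5-4-6-3-2-1, expanding outward from the peak — single-peaked.
Type 2 (peak Plan C at position 2): ranking walks positions 2-3-4-1-5-6, expanding outward from the peak — single-peaked.
Type 3 (peak Option IV at position 1): ranking walks positions 1-2-3-4-5-6, expanding outward from the peak — single-peaked.
Type 4 (peak Plan B at position 6): ranking walks positions 6-5-4-3-2-1, expanding outward from the peak — single-peaked.
Type 5 (peak Plan F at position 4): ranking walks positions 4-3-5-2-6-1, expanding outward from the peak — single-peaked.
Type 6 (peak Plan A at position 3): ranking walks positions 3-4-5-6-2-1, expanding outward from the peak — single-peaked.
Type 7 (peak Plan C at position 2): ranking walks positions 2-3-1-4-5-6, expanding outward from the peak — single-peaked.
Every ranking is single-peaked on this axis.

yes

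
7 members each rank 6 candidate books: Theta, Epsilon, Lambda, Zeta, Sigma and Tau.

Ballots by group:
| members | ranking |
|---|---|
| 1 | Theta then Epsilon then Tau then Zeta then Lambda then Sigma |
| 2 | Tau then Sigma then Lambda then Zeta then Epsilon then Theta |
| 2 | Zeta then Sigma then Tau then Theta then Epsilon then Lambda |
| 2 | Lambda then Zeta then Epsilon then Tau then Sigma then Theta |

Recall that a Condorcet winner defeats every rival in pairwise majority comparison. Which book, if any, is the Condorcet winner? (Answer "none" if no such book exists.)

none

Pairwise majorities:
Theta vs Epsilon: Theta preferred on 1+2 = 3 ballots; Epsilon wins 4–3.
Theta vs Lambda: Theta is ranked higher on 1+2 = 3 ballots, Lambda on 4. Lambda wins 4–3.
Theta vs Zeta: 1 to 6, Zeta.
Theta–Sigma: Sigma 6–1.
Theta vs Tau: Tau wins 6–1.
Epsilon vs Lambda: Epsilon preferred on 1+2 = 3 ballots; Lambda wins 4–3.
Epsilon vs Zeta: Zeta, 6–1.
Epsilon vs Sigma: Epsilon is ranked higher on 1+2 = 3 ballots, Sigma on 4. Sigma wins 4–3.
Epsilon vs Tau: 3 to 4, Tau.
Lambda vs Zeta: Lambda wins 4–3.
Lambda vs Sigma: Lambda is ranked higher on 1+2 = 3 ballots, Sigma on 4. Sigma wins 4–3.
Lambda vs Tau: Tau, 5–2.
Zeta vs Sigma: Zeta is ranked higher on 1+2+2 = 5 ballots, Sigma on 2. Zeta wins 5–2.
Zeta vs Tau: 2+2 = 4 for Zeta, 3 for Tau — Zeta by 4–3.
Sigma vs Tau: Tau, 5–2.
No book is unbeaten: Theta loses to Epsilon; Epsilon loses to Lambda; Lambda loses to Sigma; Zeta loses to Lambda; Sigma loses to Zeta; Tau loses to Zeta. In particular Lambda > Zeta > Sigma > Lambda is a majority cycle — no Condorcet winner exists.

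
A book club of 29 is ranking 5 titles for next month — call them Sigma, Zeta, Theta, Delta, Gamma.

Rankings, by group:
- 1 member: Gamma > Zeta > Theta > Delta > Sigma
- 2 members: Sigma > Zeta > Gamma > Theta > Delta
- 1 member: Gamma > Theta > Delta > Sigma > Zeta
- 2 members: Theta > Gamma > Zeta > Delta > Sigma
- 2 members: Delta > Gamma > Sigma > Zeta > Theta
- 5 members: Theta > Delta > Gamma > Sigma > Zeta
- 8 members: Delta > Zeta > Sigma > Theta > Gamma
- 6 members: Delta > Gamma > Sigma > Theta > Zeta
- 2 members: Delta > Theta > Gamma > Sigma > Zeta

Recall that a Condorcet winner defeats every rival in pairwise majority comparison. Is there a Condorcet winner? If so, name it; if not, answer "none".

Head-to-head results (29 members):
Sigma–Zeta: Sigma 18–11.
Sigma vs Theta: 18 to 11, Sigma.
Sigma–Delta: Delta 27–2.
Sigma vs Gamma: 2+8 = 10 for Sigma, 19 for Gamma — Gamma by 19–10.
Zeta vs Theta: Zeta is ranked higher on 1+2+2+8 = 13 ballots, Theta on 16. Theta wins 16–13.
Zeta vs Delta: Zeta is ranked higher on 1+2+2 = 5 ballots, Delta on 24. Delta wins 24–5.
Zeta vs Gamma: Gamma, 19–10.
Theta vs Delta: Delta wins 18–11.
Theta–Gamma: Theta 17–12.
Delta–Gamma: Delta 23–6.
Delta wins every pairwise contest, so Delta is the Condorcet winner.

Delta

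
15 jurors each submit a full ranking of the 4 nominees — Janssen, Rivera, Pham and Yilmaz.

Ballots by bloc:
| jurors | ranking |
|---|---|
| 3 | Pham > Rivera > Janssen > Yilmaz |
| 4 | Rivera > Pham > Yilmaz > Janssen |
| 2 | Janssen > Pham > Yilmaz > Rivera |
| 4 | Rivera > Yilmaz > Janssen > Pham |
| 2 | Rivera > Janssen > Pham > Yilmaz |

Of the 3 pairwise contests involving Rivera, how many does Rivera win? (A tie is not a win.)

Rivera against each rival (15 jurors):
Rivera vs Janssen: 3+4+4+2 = 13 for Rivera, 2 for Janssen — Rivera by 13–2.
Rivera vs Pham: 10 to 5, Rivera.
Rivera–Yilmaz: Rivera 13–2.
Rivera beats Janssen, Pham, Yilmaz — 3 pairwise wins.

3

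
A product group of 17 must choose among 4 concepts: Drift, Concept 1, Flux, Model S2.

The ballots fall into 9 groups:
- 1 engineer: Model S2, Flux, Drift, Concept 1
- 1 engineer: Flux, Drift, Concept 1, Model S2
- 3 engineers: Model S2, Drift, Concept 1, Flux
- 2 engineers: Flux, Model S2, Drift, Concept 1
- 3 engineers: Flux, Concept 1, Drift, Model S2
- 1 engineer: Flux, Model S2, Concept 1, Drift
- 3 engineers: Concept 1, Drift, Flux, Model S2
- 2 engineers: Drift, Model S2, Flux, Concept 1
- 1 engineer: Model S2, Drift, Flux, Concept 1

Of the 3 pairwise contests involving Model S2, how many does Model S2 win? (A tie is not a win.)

Model S2 against each rival (17 engineers):
Model S2 vs Drift: 8 to 9, Drift.
Model S2–Concept 1: Model S2 10–7.
Model S2 vs Flux: Flux, 10–7.
Model S2 beats Concept 1; loses to Drift, Flux — 1 pairwise win.

1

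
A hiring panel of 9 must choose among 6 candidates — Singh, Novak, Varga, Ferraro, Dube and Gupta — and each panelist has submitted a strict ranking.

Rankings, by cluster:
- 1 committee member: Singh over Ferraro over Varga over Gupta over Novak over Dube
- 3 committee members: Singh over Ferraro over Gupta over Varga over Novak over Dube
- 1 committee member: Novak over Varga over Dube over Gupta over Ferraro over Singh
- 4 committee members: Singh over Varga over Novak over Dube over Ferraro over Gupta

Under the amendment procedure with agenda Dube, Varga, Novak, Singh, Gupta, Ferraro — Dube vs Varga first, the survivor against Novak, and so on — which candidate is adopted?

Round 1: Dube vs Varga — 0–9, Varga advances.
Round 2: Varga vs Novak — 8–1, Varga advances.
Round 3: Varga vs Singh — 1–8, Singh advances.
Round 4: Singh vs Gupta — 8–1, Singh advances.
Round 5: Singh vs Ferraro — 8–1, Singh advances.
Singh survives the agenda.

Singh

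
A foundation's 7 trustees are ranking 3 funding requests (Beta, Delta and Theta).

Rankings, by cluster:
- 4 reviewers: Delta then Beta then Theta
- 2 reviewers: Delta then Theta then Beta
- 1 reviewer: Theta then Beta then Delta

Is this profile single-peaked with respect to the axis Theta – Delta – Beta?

Axis positions: Theta=1, Delta=2, Beta=3.
Cluster 1 (peak Delta at position 2): ranking walks positions 2-3-1, expanding outward from the peak — single-peaked.
Cluster 2 (peak Delta at position 2): ranking walks positions 2-1-3, expanding outward from the peak — single-peaked.
Cluster 3: ranking walks positions 1-3-2; Beta is ranked above Delta even though Delta lies between Beta and the peak Theta on the axis — preferences dip and rise again. Not single-peaked.
Cluster 3 violates single-peakedness, so the profile is not single-peaked on this axis.

no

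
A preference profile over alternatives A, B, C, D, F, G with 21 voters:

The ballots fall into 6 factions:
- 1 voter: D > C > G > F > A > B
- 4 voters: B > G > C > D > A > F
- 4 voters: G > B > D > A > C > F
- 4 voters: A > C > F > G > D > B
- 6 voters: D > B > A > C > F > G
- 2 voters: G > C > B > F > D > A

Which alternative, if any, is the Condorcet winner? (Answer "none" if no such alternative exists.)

Head-to-head results (21 voters):
A vs B: B, 16–5.
A vs C: A is ranked higher on 4+4+6 = 14 ballots, C on 7. A wins 14–7.
A–D: D 17–4.
A vs F: A preferred on 4+4+4+6 = 18 ballots; A wins 18–3.
A vs G: A is ranked higher on 4+6 = 10 ballots, G on 11. G wins 11–10.
B vs C: 4+4+6 = 14 for B, 7 for C — B by 14–7.
B vs D: B is ranked higher on 4+4+2 = 10 ballots, D on 11. D wins 11–10.
B–F: B 16–5.
B vs G: 10 to 11, G.
C–D: D 11–10.
C–F: C 21–0.
C vs G: C preferred on 1+4+6 = 11 ballots; C wins 11–10.
D vs F: D is ranked higher on 1+4+4+6 = 15 ballots, F on 6. D wins 15–6.
D vs G: G, 14–7.
F–G: G 11–10.
Every alternative loses at least once (A loses to B; B loses to D; C loses to A; D loses to G; F loses to A; G loses to C). The majority relation contains the cycle A > C > G > A, so there is no Condorcet winner.

none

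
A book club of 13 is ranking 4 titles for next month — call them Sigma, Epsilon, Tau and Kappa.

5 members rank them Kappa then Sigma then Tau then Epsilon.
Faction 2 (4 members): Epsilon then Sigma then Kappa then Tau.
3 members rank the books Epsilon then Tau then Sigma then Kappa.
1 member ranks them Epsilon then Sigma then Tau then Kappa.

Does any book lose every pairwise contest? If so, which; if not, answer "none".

Tau

Head-to-head results (13 members):
Sigma vs Epsilon: Sigma is ranked higher on 5 ballots, Epsilon on 8. Epsilon wins 8–5.
Sigma vs Tau: Sigma preferred on 5+4+1 = 10 ballots; Sigma wins 10–3.
Sigma–Kappa: Sigma 8–5.
Epsilon vs Tau: 4+3+1 = 8 for Epsilon, 5 for Tau — Epsilon by 8–5.
Epsilon vs Kappa: 4+3+1 = 8 for Epsilon, 5 for Kappa — Epsilon by 8–5.
Tau vs Kappa: 3+1 = 4 for Tau, 9 for Kappa — Kappa by 9–4.
Tau is beaten in every head-to-head and is the Condorcet loser.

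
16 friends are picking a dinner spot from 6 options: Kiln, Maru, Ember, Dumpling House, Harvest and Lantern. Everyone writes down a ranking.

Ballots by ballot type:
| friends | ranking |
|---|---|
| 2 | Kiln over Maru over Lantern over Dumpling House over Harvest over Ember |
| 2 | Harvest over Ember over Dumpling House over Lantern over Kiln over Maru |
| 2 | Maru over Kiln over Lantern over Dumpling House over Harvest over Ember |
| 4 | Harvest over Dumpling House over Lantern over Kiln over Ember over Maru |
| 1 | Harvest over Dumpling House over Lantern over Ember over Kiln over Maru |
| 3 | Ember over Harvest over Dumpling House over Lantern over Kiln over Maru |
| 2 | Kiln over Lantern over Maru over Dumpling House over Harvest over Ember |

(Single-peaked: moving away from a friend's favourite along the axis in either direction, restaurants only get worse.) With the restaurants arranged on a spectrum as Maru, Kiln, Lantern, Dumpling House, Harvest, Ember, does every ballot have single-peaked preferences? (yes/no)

yes

Axis positions: Maru=1, Kiln=2, Lantern=3, Dumpling House=4, Harvest=5, Ember=6.
Ballot type 1 (peak Kiln at position 2): ranking walks positions 2-1-3-4-5-6, expanding outward from the peak — single-peaked.
Ballot type 2 (peak Harvest at position 5): ranking walks positions 5-6-4-3-2-1, expanding outward from the peak — single-peaked.
Ballot type 3 (peak Maru at position 1): ranking walks positions 1-2-3-4-5-6, expanding outward from the peak — single-peaked.
Ballot type 4 (peak Harvest at position 5): ranking walks positions 5-4-3-2-6-1, expanding outward from the peak — single-peaked.
Ballot type 5 (peak Harvest at position 5): ranking walks positions 5-4-3-6-2-1, expanding outward from the peak — single-peaked.
Ballot type 6 (peak Ember at position 6): ranking walks positions 6-5-4-3-2-1, expanding outward from the peak — single-peaked.
Ballot type 7 (peak Kiln at position 2): ranking walks positions 2-3-1-4-5-6, expanding outward from the peak — single-peaked.
Every ranking is single-peaked on this axis.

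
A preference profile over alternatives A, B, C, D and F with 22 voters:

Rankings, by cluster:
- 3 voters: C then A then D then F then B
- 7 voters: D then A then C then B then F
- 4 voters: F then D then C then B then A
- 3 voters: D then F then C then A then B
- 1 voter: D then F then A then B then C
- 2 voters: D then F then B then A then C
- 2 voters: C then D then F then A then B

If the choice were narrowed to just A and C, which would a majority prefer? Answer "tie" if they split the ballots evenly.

C

Ballots ranking A above C: 7 + 1 + 2 = 10.
Ballots ranking C above A: 22 − 10 = 12.
C wins the head-to-head 12–10.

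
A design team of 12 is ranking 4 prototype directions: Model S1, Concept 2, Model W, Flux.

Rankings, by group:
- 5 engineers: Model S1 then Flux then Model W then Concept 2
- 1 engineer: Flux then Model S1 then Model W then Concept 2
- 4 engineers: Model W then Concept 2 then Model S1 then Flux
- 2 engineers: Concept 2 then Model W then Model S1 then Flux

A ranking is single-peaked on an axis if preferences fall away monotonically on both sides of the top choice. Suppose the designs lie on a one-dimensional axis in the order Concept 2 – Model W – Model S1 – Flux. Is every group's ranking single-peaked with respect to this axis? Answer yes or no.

yes

Axis positions: Concept 2=1, Model W=2, Model S1=3, Flux=4.
Group 1 (peak Model S1 at position 3): ranking walks positions 3-4-2-1, expanding outward from the peak — single-peaked.
Group 2 (peak Flux at position 4): ranking walks positions 4-3-2-1, expanding outward from the peak — single-peaked.
Group 3 (peak Model W at position 2): ranking walks positions 2-1-3-4, expanding outward from the peak — single-peaked.
Group 4 (peak Concept 2 at position 1): ranking walks positions 1-2-3-4, expanding outward from the peak — single-peaked.
Every ranking is single-peaked on this axis.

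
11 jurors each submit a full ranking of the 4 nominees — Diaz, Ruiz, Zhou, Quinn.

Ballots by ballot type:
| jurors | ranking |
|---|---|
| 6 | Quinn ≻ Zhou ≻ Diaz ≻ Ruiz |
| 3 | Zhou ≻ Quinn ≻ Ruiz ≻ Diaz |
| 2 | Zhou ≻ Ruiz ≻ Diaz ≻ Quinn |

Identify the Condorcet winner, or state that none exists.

Pairwise majorities:
Diaz–Ruiz: Diaz 6–5.
Diaz vs Zhou: Zhou wins 11–0.
Diaz vs Quinn: Quinn wins 9–2.
Ruiz–Zhou: Zhou 11–0.
Ruiz–Quinn: Quinn 9–2.
Zhou vs Quinn: Quinn, 6–5.
Only Quinn has no losses; Quinn is the Condorcet winner.

Quinn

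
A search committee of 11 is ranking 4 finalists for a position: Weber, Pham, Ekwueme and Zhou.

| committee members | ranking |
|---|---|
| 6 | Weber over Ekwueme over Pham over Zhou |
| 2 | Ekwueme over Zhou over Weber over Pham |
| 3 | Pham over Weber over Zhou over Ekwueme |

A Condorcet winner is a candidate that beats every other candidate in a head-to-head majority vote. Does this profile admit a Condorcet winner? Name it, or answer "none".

Weber

Head-to-head results (11 committee members):
Weber vs Pham: 8 to 3, Weber.
Weber vs Ekwueme: Weber preferred on 6+3 = 9 ballots; Weber wins 9–2.
Weber–Zhou: Weber 9–2.
Pham vs Ekwueme: Pham preferred on 3 ballots; Ekwueme wins 8–3.
Pham–Zhou: Pham 9–2.
Ekwueme vs Zhou: Ekwueme is ranked higher on 6+2 = 8 ballots, Zhou on 3. Ekwueme wins 8–3.
Weber beats each of Pham, Ekwueme, Zhou — Weber is the Condorcet winner.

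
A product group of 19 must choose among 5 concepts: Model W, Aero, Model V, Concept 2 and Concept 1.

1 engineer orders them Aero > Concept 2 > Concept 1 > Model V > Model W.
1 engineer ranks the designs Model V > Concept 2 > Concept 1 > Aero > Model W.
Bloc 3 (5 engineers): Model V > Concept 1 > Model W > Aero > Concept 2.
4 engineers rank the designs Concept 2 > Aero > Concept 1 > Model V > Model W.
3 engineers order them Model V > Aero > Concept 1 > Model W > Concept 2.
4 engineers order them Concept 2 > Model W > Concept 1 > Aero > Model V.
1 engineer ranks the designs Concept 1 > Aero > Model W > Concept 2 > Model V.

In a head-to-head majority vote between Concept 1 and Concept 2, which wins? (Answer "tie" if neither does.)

Ballots ranking Concept 1 above Concept 2: 5 + 3 + 1 = 9.
Ballots ranking Concept 2 above Concept 1: 19 − 9 = 10.
Concept 2 wins the head-to-head 10–9.

Concept 2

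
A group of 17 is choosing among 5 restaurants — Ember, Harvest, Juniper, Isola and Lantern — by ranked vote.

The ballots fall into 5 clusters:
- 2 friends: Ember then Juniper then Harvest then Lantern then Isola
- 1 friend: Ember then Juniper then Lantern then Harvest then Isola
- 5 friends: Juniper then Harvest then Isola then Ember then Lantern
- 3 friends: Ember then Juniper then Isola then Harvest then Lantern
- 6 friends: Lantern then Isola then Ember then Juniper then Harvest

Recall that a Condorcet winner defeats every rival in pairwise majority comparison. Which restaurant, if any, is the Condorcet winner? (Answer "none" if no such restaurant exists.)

Pairwise majorities:
Ember vs Harvest: Ember, 12–5.
Ember vs Juniper: Ember, 12–5.
Ember–Isola: Isola 11–6.
Ember vs Lantern: Ember wins 11–6.
Harvest vs Juniper: Juniper, 17–0.
Harvest–Isola: Isola 9–8.
Harvest vs Lantern: Harvest wins 10–7.
Juniper vs Isola: Juniper, 11–6.
Juniper–Lantern: Juniper 11–6.
Isola vs Lantern: Lantern wins 9–8.
No restaurant is unbeaten: Ember loses to Isola; Harvest loses to Ember; Juniper loses to Ember; Isola loses to Juniper; Lantern loses to Ember. In particular Ember > Juniper > Isola > Ember is a majority cycle — no Condorcet winner exists.

none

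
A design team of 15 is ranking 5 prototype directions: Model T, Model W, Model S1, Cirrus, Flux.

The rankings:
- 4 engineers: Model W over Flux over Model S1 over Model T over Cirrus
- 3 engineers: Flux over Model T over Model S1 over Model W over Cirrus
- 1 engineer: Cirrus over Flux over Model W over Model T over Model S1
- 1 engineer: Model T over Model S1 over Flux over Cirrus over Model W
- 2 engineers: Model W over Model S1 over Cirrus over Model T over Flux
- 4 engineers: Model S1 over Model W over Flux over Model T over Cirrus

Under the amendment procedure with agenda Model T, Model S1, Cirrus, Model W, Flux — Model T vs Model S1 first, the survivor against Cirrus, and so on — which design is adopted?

Round 1: Model T vs Model S1 — 5–10, Model S1 advances.
Round 2: Model S1 vs Cirrus — 14–1, Model S1 advances.
Round 3: Model S1 vs Model W — 8–7, Model S1 advances.
Round 4: Model S1 vs Flux — 7–8, Flux advances.
The agenda winner is Flux.

Flux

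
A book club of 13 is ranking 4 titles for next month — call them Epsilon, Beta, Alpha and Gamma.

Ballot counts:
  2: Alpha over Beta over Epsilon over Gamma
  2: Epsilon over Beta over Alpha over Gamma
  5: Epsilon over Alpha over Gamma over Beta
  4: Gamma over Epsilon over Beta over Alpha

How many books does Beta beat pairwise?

Beta against each rival (13 members):
Beta vs Epsilon: Epsilon, 11–2.
Beta vs Alpha: Beta is ranked higher on 2+4 = 6 ballots, Alpha on 7. Alpha wins 7–6.
Beta vs Gamma: 2+2 = 4 for Beta, 9 for Gamma — Gamma by 9–4.
Beta beats no one; loses to Epsilon, Alpha, Gamma — 0 pairwise wins.

0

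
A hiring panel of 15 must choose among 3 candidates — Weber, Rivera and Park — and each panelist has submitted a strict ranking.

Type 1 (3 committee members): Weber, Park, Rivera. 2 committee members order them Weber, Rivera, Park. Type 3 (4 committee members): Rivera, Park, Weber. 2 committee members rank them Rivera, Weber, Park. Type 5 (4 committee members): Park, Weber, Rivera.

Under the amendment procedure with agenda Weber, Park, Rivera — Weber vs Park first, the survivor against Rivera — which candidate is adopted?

Rivera

Round 1: Weber vs Park — 7–8, Park advances.
Round 2: Park vs Rivera — 7–8, Rivera advances.
Rivera survives the agenda.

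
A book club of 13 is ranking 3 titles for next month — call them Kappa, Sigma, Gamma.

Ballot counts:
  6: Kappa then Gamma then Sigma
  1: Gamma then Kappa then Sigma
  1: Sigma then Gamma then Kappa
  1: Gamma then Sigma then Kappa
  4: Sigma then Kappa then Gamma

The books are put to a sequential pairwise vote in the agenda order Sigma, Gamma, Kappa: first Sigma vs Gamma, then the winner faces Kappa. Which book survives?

Round 1: Sigma vs Gamma — 5–8, Gamma advances.
Round 2: Gamma vs Kappa — 3–10, Kappa advances.
The agenda winner is Kappa.

Kappa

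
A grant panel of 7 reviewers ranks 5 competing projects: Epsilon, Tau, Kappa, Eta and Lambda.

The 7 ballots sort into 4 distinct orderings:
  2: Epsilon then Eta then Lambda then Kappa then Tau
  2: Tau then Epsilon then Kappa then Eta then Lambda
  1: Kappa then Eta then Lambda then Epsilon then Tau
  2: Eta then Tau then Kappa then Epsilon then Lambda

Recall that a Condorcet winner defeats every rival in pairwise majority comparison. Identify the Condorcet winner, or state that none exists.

Head-to-head results (7 reviewers):
Epsilon vs Tau: 2+1 = 3 for Epsilon, 4 for Tau — Tau by 4–3.
Epsilon vs Kappa: Epsilon is ranked higher on 2+2 = 4 ballots, Kappa on 3. Epsilon wins 4–3.
Epsilon vs Eta: Epsilon is ranked higher on 2+2 = 4 ballots, Eta on 3. Epsilon wins 4–3.
Epsilon vs Lambda: 2+2+2 = 6 for Epsilon, 1 for Lambda — Epsilon by 6–1.
Tau vs Kappa: Tau is ranked higher on 2+2 = 4 ballots, Kappa on 3. Tau wins 4–3.
Tau vs Eta: 2 to 5, Eta.
Tau vs Lambda: 2+2 = 4 for Tau, 3 for Lambda — Tau by 4–3.
Kappa vs Eta: Kappa preferred on 2+1 = 3 ballots; Eta wins 4–3.
Kappa vs Lambda: 5 to 2, Kappa.
Eta vs Lambda: Eta is ranked higher on 2+2+1+2 = 7 ballots, Lambda on 0. Eta wins 7–0.
No project is unbeaten: Epsilon loses to Tau; Tau loses to Eta; Kappa loses to Epsilon; Eta loses to Epsilon; Lambda loses to Epsilon. In particular Epsilon → Eta → Tau → Epsilon is a majority cycle — no Condorcet winner exists.

none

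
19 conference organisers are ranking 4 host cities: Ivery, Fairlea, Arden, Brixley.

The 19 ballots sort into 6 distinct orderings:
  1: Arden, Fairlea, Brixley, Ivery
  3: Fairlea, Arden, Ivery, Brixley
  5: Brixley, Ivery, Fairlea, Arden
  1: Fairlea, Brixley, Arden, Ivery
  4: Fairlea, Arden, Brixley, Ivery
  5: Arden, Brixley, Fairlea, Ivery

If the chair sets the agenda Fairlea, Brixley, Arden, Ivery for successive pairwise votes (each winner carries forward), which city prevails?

Round 1: Fairlea vs Brixley — 9–10, Brixley advances.
Round 2: Brixley vs Arden — 6–13, Arden advances.
Round 3: Arden vs Ivery — 14–5, Arden advances.
The agenda winner is Arden.

Arden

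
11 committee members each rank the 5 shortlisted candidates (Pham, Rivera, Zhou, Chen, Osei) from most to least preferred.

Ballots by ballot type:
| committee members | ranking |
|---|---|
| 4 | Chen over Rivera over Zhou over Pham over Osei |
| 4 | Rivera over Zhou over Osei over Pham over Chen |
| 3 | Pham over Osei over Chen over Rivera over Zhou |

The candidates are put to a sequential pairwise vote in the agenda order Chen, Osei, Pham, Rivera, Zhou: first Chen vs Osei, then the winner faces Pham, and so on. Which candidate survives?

Round 1: Chen vs Osei — 4–7, Osei advances.
Round 2: Osei vs Pham — 4–7, Pham advances.
Round 3: Pham vs Rivera — 3–8, Rivera advances.
Round 4: Rivera vs Zhou — 11–0, Rivera advances.
Rivera survives the agenda.

Rivera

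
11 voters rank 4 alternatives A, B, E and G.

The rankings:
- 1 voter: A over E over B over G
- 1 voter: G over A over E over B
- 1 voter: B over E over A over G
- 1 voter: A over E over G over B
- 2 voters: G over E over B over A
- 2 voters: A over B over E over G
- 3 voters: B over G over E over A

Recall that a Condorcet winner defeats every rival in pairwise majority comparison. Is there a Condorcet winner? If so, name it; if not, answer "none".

B

Check each pair by majority over 11 ballots:
A vs B: A is ranked higher on 1+1+1+2 = 5 ballots, B on 6. B wins 6–5.
A vs E: 1+1+1+2 = 5 for A, 6 for E — E by 6–5.
A vs G: 1+1+1+2 = 5 for A, 6 for G — G by 6–5.
B vs E: B is ranked higher on 1+2+3 = 6 ballots, E on 5. B wins 6–5.
B vs G: 7 to 4, B.
E vs G: 1+1+1+2 = 5 for E, 6 for G — G by 6–5.
B wins every pairwise contest, so B is the Condorcet winner.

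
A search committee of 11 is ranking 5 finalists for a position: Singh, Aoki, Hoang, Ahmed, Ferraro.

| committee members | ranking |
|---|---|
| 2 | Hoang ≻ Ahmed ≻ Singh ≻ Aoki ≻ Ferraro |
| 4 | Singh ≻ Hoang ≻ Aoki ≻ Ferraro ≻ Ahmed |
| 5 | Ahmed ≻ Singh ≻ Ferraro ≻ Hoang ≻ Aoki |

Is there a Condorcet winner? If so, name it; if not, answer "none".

none

Check each pair by majority over 11 ballots:
Singh vs Aoki: 2+4+5 = 11 for Singh, 0 for Aoki — Singh by 11–0.
Singh vs Hoang: Singh preferred on 4+5 = 9 ballots; Singh wins 9–2.
Singh vs Ahmed: 4 to 7, Ahmed.
Singh vs Ferraro: 11 to 0, Singh.
Aoki vs Hoang: Aoki preferred on 0 ballots; Hoang wins 11–0.
Aoki vs Ahmed: 4 for Aoki, 7 for Ahmed — Ahmed by 7–4.
Aoki vs Ferraro: Aoki preferred on 2+4 = 6 ballots; Aoki wins 6–5.
Hoang vs Ahmed: Hoang is ranked higher on 2+4 = 6 ballots, Ahmed on 5. Hoang wins 6–5.
Hoang vs Ferraro: Hoang preferred on 2+4 = 6 ballots; Hoang wins 6–5.
Ahmed vs Ferraro: 2+5 = 7 for Ahmed, 4 for Ferraro — Ahmed by 7–4.
Each candidate drops at least one matchup (Singh loses to Ahmed; Aoki loses to Singh; Hoang loses to Singh; Ahmed loses to Hoang; Ferraro loses to Singh); the cycle Singh → Hoang → Ahmed → Singh rules out a Condorcet winner.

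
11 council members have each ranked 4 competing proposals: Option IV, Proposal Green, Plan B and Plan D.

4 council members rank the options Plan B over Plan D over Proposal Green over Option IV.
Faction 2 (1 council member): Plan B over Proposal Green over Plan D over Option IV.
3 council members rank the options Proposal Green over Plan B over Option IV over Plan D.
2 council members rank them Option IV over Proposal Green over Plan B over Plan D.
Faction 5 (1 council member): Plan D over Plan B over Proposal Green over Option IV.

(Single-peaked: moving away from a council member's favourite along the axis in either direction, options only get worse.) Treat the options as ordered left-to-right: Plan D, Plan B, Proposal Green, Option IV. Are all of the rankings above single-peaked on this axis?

Axis positions: Plan D=1, Plan B=2, Proposal Green=3, Option IV=4.
Faction 1 (peak Plan B at position 2): ranking walks positions 2-1-3-4, expanding outward from the peak — single-peaked.
Faction 2 (peak Plan B at position 2): ranking walks positions 2-3-1-4, expanding outward from the peak — single-peaked.
Faction 3 (peak Proposal Green at position 3): ranking walks positions 3-2-4-1, expanding outward from the peak — single-peaked.
Faction 4 (peak Option IV at position 4): ranking walks positions 4-3-2-1, expanding outward from the peak — single-peaked.
Faction 5 (peak Plan D at position 1): ranking walks positions 1-2-3-4, expanding outward from the peak — single-peaked.
Every ranking is single-peaked on this axis.

yes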